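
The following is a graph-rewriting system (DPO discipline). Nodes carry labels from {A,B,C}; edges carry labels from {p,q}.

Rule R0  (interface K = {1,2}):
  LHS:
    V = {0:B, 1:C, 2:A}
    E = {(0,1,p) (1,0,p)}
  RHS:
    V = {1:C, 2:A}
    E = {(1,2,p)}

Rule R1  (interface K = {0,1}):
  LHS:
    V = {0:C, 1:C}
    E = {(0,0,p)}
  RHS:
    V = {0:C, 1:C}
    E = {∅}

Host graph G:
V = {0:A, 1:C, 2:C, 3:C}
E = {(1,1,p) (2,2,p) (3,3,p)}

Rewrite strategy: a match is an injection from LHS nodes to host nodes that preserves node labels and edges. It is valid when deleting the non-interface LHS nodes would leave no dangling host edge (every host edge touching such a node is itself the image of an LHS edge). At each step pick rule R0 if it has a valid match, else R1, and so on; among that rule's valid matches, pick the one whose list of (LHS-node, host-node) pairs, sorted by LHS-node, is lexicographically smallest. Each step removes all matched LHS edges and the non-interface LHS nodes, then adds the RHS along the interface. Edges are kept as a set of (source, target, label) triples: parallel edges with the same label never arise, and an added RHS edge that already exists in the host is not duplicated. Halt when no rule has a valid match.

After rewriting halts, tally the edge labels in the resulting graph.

Answer: (no edges)

Steps:
initial: |V|=4 |E|=3  E = 1-p->1 2-p->2 3-p->3
step 1: apply R1 at {0↦1, 1↦2}  → |V|=4 |E|=2  E = 2-p->2 3-p->3
step 2: apply R1 at {0↦2, 1↦1}  → |V|=4 |E|=1  E = 3-p->3
step 3: apply R1 at {0↦3, 1↦1}  → |V|=4 |E|=0  E = ∅
halt: no rule applies after step 3
NF edges: []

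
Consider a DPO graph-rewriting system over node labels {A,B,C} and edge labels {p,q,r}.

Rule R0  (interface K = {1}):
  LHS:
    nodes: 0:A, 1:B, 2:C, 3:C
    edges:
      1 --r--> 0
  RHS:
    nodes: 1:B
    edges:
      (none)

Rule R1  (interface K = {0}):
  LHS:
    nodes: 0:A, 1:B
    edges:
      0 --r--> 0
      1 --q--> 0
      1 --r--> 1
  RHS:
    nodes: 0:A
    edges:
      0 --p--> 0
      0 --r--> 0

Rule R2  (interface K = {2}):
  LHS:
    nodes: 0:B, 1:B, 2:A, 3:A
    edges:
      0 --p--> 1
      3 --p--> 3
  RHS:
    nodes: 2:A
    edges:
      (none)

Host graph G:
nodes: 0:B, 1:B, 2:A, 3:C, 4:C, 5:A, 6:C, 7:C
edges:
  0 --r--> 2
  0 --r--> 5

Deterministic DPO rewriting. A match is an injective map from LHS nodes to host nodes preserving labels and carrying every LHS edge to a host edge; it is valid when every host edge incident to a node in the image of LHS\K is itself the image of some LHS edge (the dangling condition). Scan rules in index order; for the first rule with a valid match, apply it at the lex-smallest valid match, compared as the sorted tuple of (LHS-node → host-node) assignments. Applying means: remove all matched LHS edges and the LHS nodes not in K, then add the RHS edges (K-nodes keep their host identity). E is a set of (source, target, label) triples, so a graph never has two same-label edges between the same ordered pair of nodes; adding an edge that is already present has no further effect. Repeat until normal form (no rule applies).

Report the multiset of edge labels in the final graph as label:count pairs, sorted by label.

initial: |V|=8 |E|=2  E = 0-r->2 0-r->5
step 1: apply R0 at {0↦2, 1↦0, 2↦3, 3↦4}  → |V|=5 |E|=1  E = 0-r->5
step 2: apply R0 at {0↦5, 1↦0, 2↦6, 3↦7}  → |V|=2 |E|=0  E = ∅
normal form: no rule applies after step 2
NF edges: []

Answer: (no edges)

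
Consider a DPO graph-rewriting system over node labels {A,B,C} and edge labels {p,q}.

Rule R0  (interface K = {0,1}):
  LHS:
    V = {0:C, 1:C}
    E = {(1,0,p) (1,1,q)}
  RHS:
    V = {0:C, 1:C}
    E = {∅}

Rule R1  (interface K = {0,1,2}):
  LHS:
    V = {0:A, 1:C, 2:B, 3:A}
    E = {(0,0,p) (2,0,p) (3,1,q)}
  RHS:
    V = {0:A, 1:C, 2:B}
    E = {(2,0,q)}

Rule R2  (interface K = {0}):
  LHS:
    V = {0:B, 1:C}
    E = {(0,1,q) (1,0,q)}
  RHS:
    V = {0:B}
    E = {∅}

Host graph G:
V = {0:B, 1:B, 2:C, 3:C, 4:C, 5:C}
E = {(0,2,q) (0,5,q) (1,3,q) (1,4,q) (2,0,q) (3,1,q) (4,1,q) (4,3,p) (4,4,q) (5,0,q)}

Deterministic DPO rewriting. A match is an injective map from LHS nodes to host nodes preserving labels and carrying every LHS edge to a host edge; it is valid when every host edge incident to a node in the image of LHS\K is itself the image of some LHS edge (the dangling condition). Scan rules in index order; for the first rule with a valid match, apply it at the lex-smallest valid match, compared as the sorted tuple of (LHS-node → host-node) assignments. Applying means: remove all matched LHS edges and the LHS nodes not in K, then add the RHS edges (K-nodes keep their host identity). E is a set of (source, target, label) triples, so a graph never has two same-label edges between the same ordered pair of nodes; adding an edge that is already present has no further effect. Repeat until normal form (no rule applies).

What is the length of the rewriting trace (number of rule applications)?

initial: |V|=6 |E|=10  E = 0-q->2 0-q->5 1-q->3 1-q->4 2-q->0 3-q->1 4-q->1 4-p->3 4-q->4 5-q->0
step 1: apply R0 at {0↦3, 1↦4}  → |V|=6 |E|=8  E = 0-q->2 0-q->5 1-q->3 1-q->4 2-q->0 3-q->1 4-q->1 5-q->0
step 2: apply R2 at {0↦0, 1↦2}  → |V|=5 |E|=6  E = 0-q->5 1-q->3 1-q->4 3-q->1 4-q->1 5-q->0
step 3: apply R2 at {0↦0, 1↦5}  → |V|=4 |E|=4  E = 1-q->3 1-q->4 3-q->1 4-q->1
step 4: apply R2 at {0↦1, 1↦3}  → |V|=3 |E|=2  E = 1-q->4 4-q->1
step 5: apply R2 at {0↦1, 1↦4}  → |V|=2 |E|=0  E = ∅
normal form: no rule applies after step 5

Answer: 5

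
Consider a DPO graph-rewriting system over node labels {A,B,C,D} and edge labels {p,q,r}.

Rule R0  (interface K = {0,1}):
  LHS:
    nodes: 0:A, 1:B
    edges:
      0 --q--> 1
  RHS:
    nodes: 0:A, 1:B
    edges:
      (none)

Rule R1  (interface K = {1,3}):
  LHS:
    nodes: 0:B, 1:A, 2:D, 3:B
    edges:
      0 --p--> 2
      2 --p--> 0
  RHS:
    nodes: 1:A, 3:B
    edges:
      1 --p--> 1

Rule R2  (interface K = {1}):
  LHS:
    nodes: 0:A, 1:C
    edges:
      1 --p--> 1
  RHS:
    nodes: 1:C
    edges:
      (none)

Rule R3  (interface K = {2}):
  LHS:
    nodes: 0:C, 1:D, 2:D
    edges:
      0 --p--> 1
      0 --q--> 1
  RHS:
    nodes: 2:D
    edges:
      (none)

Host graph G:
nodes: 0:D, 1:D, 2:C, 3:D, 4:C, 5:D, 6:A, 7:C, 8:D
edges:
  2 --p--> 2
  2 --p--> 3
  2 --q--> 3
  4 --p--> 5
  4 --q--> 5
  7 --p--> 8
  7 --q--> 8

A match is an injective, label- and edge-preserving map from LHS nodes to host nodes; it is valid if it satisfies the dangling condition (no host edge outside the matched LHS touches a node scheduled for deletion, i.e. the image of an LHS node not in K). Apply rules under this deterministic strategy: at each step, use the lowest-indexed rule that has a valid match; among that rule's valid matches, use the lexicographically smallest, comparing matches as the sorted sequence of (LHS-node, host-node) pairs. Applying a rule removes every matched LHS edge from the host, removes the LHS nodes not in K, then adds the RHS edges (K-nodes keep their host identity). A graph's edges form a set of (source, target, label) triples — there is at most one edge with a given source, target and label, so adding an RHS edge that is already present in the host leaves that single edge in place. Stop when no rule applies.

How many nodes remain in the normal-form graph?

[0] host  ⇒  9 nodes, 7 edges  {2-p->2 2-p->3 2-q->3 4-p->5 4-q->5 7-p->8 7-q->8}
[1] R2 @ {0↦6, 1↦2}  ⇒  8 nodes, 6 edges  {2-p->3 2-q->3 4-p->5 4-q->5 7-p->8 7-q->8}
[2] R3 @ {0↦2, 1↦3, 2↦0}  ⇒  6 nodes, 4 edges  {4-p->5 4-q->5 7-p->8 7-q->8}
[3] R3 @ {0↦4, 1↦5, 2↦0}  ⇒  4 nodes, 2 edges  {7-p->8 7-q->8}
[4] R3 @ {0↦7, 1↦8, 2↦0}  ⇒  2 nodes, 0 edges  {∅}
final graph: no rule applies after step 4
NF nodes: {0:D, 1:D}

Answer: 2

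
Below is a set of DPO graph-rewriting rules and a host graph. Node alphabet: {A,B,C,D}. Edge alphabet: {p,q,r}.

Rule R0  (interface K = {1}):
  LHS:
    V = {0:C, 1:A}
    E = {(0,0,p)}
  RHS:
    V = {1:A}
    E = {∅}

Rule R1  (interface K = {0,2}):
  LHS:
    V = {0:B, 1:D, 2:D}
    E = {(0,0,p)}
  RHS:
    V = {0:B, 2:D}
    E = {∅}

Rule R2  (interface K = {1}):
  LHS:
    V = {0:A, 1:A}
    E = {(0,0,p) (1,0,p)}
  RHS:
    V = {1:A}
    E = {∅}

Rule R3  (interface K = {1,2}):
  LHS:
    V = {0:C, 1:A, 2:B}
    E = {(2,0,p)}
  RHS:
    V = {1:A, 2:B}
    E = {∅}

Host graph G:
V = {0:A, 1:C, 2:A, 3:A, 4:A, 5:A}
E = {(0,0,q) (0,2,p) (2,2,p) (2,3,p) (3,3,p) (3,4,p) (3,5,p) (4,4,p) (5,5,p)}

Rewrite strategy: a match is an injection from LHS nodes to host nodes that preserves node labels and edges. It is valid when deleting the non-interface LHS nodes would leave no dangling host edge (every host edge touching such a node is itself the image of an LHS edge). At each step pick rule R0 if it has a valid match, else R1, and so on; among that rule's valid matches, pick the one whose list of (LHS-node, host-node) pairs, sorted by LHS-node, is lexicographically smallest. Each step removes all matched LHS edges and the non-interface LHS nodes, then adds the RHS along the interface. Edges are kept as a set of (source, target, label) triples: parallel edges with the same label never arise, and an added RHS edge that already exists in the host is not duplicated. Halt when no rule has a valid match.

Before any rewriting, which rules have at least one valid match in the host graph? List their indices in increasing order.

R0: no valid match — LHS pattern not found
R1: no valid match — LHS pattern not found
R2: 2 valid matches — {0↦4, 1↦3}, {0↦5, 1↦3}
R3: no valid match — LHS pattern not found

Answer: [R2]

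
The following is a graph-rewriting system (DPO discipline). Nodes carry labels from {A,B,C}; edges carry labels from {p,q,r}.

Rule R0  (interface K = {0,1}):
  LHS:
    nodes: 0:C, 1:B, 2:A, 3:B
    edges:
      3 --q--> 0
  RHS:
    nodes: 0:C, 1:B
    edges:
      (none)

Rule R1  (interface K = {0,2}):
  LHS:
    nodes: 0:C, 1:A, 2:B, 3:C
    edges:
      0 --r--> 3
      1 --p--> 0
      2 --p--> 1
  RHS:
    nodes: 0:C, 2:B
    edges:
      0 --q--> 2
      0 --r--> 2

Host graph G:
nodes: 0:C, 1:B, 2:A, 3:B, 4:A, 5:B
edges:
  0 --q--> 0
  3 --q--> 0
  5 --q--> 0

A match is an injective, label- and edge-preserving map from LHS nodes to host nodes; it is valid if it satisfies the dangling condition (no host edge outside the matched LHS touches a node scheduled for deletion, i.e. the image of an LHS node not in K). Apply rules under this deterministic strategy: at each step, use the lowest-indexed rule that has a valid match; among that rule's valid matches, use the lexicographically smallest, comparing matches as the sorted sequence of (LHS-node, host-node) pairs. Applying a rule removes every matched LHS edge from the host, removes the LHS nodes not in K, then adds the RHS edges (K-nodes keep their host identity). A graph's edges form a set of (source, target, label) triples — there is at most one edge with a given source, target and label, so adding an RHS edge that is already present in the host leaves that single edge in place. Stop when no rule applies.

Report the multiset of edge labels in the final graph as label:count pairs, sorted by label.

[0] host  ⇒  6 nodes, 3 edges  {0-q->0 3-q->0 5-q->0}
[1] R0 @ {0↦0, 1↦1, 2↦2, 3↦3}  ⇒  4 nodes, 2 edges  {0-q->0 5-q->0}
[2] R0 @ {0↦0, 1↦1, 2↦4, 3↦5}  ⇒  2 nodes, 1 edges  {0-q->0}
final graph: no rule applies after step 2
NF edges: [(0, 0, 'q')]

Answer: q:1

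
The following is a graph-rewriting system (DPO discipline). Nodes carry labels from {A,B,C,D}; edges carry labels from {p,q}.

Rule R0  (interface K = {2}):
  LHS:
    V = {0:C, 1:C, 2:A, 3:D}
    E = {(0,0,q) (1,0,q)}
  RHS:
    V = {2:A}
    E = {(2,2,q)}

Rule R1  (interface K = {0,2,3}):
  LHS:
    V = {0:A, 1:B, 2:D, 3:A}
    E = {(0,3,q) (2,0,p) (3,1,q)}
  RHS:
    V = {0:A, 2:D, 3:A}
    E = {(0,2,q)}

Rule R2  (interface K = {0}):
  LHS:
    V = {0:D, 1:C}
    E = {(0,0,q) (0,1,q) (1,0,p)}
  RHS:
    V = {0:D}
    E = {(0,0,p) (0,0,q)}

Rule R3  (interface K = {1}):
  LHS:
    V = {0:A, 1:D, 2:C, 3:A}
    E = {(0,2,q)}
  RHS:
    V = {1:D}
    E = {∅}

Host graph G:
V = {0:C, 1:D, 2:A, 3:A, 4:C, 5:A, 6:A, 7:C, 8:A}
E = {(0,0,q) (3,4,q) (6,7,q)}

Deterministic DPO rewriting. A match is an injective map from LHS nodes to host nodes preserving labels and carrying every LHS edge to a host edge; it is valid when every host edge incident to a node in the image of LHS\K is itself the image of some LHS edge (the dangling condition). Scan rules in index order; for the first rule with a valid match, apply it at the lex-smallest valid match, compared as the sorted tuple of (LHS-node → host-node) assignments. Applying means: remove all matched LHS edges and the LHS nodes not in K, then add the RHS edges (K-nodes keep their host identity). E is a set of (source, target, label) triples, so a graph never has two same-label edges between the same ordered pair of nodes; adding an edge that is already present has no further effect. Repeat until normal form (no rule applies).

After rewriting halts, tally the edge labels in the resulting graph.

Answer: q:1

Rewrite trace:
start.  V:9 E:3  edges: 0-q->0 3-q->4 6-q->7
1. fire R3 via {0↦3, 1↦1, 2↦4, 3↦2}  →  V:6 E:2  edges: 0-q->0 6-q->7
2. fire R3 via {0↦6, 1↦1, 2↦7, 3↦5}  →  V:3 E:1  edges: 0-q->0
final graph: no rule applies after step 2
NF edges: [(0, 0, 'q')]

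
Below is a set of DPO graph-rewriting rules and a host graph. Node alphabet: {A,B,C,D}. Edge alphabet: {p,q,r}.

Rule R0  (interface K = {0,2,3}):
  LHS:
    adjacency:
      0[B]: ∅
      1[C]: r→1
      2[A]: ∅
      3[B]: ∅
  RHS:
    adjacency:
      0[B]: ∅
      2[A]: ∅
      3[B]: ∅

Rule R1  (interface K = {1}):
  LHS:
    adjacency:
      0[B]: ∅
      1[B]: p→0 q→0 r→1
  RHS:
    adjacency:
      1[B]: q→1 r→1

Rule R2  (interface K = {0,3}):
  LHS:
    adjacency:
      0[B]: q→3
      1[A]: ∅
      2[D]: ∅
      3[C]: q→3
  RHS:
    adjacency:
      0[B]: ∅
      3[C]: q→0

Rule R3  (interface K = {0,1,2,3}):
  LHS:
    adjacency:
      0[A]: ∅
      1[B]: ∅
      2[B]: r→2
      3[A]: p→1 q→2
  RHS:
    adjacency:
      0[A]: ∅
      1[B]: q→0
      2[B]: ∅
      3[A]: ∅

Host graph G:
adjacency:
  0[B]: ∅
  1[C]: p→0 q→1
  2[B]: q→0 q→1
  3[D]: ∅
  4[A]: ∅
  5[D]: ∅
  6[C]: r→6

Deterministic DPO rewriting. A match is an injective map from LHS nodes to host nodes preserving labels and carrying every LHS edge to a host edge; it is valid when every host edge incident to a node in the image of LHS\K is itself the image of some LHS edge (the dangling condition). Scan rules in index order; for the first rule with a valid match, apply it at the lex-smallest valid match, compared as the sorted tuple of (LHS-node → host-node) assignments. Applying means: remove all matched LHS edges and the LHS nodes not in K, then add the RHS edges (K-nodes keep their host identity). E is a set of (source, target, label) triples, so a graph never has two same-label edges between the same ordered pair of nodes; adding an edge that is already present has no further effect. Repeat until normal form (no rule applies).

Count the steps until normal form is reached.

Answer: 2

Derivation:
start.  V:7 E:5  edges: 1-p->0 1-q->1 2-q->0 2-q->1 6-r->6
1. fire R0 via {0↦0, 1↦6, 2↦4, 3↦2}  →  V:6 E:4  edges: 1-p->0 1-q->1 2-q->0 2-q->1
2. fire R2 via {0↦2, 1↦4, 2↦3, 3↦1}  →  V:4 E:3  edges: 1-p->0 1-q->2 2-q->0
normal form: no rule applies after step 2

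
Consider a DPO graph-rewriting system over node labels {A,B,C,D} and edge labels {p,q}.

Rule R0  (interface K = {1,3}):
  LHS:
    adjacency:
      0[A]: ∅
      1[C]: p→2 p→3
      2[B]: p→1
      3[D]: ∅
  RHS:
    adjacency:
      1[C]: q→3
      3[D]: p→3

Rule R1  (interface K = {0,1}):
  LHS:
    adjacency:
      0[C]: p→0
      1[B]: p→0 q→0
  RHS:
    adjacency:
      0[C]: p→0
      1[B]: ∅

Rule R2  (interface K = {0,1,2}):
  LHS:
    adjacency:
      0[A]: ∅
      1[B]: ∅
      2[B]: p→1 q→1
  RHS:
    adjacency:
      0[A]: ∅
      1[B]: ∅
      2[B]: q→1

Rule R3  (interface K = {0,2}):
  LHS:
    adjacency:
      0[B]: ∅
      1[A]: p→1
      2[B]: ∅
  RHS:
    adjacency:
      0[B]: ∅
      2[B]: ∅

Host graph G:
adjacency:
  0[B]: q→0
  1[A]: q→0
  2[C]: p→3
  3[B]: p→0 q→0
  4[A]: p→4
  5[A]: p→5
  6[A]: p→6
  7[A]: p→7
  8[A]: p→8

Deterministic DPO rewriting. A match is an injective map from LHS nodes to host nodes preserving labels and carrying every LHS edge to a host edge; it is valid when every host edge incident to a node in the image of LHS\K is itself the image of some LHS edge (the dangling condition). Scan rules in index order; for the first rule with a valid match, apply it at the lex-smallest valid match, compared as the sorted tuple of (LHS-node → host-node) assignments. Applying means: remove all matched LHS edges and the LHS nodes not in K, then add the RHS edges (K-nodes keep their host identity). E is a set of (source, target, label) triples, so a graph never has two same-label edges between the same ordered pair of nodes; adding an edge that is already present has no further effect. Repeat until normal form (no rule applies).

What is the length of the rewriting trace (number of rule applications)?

Answer: 6

Steps:
[0] host  ⇒  9 nodes, 10 edges  {0-q->0 1-q->0 2-p->3 3-p->0 3-q->0 4-p->4 5-p->5 6-p->6 7-p->7 8-p->8}
[1] R2 @ {0↦1, 1↦0, 2↦3}  ⇒  9 nodes, 9 edges  {0-q->0 1-q->0 2-p->3 3-q->0 4-p->4 5-p->5 6-p->6 7-p->7 8-p->8}
[2] R3 @ {0↦0, 1↦4, 2↦3}  ⇒  8 nodes, 8 edges  {0-q->0 1-q->0 2-p->3 3-q->0 5-p->5 6-p->6 7-p->7 8-p->8}
[3] R3 @ {0↦0, 1↦5, 2↦3}  ⇒  7 nodes, 7 edges  {0-q->0 1-q->0 2-p->3 3-q->0 6-p->6 7-p->7 8-p->8}
[4] R3 @ {0↦0, 1↦6, 2↦3}  ⇒  6 nodes, 6 edges  {0-q->0 1-q->0 2-p->3 3-q->0 7-p->7 8-p->8}
[5] R3 @ {0↦0, 1↦7, 2↦3}  ⇒  5 nodes, 5 edges  {0-q->0 1-q->0 2-p->3 3-q->0 8-p->8}
[6] R3 @ {0↦0, 1↦8, 2↦3}  ⇒  4 nodes, 4 edges  {0-q->0 1-q->0 2-p->3 3-q->0}
final graph: no rule applies after step 6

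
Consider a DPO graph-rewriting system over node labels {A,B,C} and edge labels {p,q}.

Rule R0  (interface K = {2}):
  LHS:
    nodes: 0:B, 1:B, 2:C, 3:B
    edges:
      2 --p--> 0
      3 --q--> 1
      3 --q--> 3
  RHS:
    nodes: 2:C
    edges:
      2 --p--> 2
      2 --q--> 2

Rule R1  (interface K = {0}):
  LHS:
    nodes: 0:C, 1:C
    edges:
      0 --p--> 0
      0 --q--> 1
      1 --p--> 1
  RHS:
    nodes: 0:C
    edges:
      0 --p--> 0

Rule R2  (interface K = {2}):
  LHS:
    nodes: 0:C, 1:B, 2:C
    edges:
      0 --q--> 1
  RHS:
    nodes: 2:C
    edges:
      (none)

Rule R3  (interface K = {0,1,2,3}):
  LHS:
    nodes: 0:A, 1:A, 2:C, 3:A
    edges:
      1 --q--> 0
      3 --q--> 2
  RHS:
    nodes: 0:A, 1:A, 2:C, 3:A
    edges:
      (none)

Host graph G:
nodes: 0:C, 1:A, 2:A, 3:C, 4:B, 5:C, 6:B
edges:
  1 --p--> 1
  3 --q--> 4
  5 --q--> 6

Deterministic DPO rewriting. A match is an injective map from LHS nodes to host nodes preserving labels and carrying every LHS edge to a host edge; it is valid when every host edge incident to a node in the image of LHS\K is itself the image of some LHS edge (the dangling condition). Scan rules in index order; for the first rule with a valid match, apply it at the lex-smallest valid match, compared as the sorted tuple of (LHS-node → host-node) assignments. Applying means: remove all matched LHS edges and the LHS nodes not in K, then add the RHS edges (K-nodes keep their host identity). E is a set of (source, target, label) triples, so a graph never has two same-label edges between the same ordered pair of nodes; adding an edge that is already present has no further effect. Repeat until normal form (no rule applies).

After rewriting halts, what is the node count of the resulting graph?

Answer: 3

Rewrite trace:
[0] host  ⇒  7 nodes, 3 edges  {1-p->1 3-q->4 5-q->6}
[1] R2 @ {0↦3, 1↦4, 2↦0}  ⇒  5 nodes, 2 edges  {1-p->1 5-q->6}
[2] R2 @ {0↦5, 1↦6, 2↦0}  ⇒  3 nodes, 1 edges  {1-p->1}
halt: no rule applies after step 2
NF nodes: {0:C, 1:A, 2:A}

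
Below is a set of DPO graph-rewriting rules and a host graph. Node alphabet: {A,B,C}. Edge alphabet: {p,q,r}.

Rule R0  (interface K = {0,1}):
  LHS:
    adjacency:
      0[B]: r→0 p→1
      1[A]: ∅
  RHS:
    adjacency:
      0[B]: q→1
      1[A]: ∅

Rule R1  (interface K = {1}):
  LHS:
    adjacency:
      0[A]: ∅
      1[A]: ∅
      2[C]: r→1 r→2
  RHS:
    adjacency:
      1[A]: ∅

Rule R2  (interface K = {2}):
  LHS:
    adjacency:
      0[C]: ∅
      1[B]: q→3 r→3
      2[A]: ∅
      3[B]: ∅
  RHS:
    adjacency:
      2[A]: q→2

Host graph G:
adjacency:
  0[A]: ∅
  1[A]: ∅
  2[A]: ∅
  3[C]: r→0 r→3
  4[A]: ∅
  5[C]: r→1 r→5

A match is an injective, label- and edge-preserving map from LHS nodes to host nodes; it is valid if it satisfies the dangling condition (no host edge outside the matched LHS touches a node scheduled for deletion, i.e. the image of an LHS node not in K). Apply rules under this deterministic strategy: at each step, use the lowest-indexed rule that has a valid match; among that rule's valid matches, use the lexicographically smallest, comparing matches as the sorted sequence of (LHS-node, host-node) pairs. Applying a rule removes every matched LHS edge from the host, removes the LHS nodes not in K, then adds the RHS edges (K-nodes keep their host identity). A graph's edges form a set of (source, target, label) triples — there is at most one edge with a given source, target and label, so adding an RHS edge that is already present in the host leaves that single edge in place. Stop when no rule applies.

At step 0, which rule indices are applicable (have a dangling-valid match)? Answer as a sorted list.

Answer: [R1]

Steps:
R0: no valid match — LHS pattern not found
R1: 4 valid matches — {0↦2, 1↦0, 2↦3}, {0↦2, 1↦1, 2↦5}, {0↦4, 1↦0, 2↦3} (+1 more)
R2: no valid match — LHS pattern not found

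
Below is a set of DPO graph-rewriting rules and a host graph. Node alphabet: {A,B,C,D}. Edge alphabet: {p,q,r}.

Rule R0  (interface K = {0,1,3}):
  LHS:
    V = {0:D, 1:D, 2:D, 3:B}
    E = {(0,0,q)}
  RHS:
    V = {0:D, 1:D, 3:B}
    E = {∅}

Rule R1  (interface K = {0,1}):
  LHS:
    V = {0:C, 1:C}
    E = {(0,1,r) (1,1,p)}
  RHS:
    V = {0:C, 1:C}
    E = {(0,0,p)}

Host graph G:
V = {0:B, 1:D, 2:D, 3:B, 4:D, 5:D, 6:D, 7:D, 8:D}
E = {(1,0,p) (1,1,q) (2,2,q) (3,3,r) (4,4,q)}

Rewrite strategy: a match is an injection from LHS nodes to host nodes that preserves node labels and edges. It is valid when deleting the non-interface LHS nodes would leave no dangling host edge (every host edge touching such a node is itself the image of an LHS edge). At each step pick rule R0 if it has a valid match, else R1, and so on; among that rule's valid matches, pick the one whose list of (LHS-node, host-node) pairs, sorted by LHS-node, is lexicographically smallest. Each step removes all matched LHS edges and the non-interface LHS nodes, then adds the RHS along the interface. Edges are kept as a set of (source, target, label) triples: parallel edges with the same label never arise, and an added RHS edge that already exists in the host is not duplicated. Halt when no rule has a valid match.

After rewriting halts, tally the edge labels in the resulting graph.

start.  V:9 E:5  edges: 1-p->0 1-q->1 2-q->2 3-r->3 4-q->4
1. fire R0 via {0↦1, 1↦2, 2↦5, 3↦0}  →  V:8 E:4  edges: 1-p->0 2-q->2 3-r->3 4-q->4
2. fire R0 via {0↦2, 1↦1, 2↦6, 3↦0}  →  V:7 E:3  edges: 1-p->0 3-r->3 4-q->4
3. fire R0 via {0↦4, 1↦1, 2↦2, 3↦0}  →  V:6 E:2  edges: 1-p->0 3-r->3
final graph: no rule applies after step 3
NF edges: [(1, 0, 'p'), (3, 3, 'r')]

Answer: p:1 r:1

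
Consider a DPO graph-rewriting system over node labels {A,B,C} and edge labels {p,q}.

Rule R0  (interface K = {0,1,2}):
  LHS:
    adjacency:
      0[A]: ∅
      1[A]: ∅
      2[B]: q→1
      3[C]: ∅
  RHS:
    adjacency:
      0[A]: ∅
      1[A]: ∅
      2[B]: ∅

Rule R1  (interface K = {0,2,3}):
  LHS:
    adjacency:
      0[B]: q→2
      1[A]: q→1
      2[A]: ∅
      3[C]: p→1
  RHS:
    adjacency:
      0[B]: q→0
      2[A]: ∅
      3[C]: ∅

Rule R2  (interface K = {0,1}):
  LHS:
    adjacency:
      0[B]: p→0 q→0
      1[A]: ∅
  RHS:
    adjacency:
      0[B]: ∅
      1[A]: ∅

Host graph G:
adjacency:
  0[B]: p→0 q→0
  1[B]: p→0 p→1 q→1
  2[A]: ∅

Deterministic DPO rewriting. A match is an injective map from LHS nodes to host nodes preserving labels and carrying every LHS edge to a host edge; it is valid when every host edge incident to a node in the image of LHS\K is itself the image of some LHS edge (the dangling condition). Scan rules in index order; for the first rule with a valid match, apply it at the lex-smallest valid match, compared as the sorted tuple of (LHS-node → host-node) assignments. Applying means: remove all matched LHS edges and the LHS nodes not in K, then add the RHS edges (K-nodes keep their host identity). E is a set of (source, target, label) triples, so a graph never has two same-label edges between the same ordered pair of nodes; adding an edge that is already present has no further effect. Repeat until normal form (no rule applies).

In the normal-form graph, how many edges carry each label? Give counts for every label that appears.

start.  V:3 E:5  edges: 0-p->0 0-q->0 1-p->0 1-p->1 1-q->1
1. fire R2 via {0↦0, 1↦2}  →  V:3 E:3  edges: 1-p->0 1-p->1 1-q->1
2. fire R2 via {0↦1, 1↦2}  →  V:3 E:1  edges: 1-p->0
halt: no rule applies after step 2
NF edges: [(1, 0, 'p')]

Answer: p:1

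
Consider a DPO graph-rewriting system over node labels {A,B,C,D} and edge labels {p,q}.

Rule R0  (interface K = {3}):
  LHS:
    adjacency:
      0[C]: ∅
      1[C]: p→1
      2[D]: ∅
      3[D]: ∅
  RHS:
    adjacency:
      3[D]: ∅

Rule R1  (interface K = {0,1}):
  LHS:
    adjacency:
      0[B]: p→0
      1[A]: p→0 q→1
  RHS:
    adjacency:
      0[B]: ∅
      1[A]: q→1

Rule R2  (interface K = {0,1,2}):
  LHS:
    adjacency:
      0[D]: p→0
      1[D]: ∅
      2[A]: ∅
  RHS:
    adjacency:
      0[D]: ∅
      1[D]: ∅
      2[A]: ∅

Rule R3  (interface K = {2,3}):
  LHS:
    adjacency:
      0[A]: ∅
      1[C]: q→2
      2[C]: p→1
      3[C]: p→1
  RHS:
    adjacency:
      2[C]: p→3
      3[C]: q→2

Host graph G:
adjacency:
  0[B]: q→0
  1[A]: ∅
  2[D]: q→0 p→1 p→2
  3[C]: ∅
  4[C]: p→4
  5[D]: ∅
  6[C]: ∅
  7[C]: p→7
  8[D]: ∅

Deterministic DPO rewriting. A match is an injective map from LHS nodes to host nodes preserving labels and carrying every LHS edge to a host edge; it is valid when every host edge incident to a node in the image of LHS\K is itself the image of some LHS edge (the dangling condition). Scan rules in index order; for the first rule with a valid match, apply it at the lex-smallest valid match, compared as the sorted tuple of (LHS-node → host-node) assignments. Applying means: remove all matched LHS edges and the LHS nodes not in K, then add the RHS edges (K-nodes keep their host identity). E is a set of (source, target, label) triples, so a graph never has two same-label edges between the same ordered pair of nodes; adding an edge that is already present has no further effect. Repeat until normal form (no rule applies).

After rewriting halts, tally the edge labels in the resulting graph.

Answer: p:2 q:2

Steps:
initial: |V|=9 |E|=6  E = 0-q->0 2-q->0 2-p->1 2-p->2 4-p->4 7-p->7
step 1: apply R0 at {0↦3, 1↦4, 2↦5, 3↦2}  → |V|=6 |E|=5  E = 0-q->0 2-q->0 2-p->1 2-p->2 7-p->7
step 2: apply R0 at {0↦6, 1↦7, 2↦8, 3↦2}  → |V|=3 |E|=4  E = 0-q->0 2-q->0 2-p->1 2-p->2
halt: no rule applies after step 2
NF edges: [(0, 0, 'q'), (2, 0, 'q'), (2, 1, 'p'), (2, 2, 'p')]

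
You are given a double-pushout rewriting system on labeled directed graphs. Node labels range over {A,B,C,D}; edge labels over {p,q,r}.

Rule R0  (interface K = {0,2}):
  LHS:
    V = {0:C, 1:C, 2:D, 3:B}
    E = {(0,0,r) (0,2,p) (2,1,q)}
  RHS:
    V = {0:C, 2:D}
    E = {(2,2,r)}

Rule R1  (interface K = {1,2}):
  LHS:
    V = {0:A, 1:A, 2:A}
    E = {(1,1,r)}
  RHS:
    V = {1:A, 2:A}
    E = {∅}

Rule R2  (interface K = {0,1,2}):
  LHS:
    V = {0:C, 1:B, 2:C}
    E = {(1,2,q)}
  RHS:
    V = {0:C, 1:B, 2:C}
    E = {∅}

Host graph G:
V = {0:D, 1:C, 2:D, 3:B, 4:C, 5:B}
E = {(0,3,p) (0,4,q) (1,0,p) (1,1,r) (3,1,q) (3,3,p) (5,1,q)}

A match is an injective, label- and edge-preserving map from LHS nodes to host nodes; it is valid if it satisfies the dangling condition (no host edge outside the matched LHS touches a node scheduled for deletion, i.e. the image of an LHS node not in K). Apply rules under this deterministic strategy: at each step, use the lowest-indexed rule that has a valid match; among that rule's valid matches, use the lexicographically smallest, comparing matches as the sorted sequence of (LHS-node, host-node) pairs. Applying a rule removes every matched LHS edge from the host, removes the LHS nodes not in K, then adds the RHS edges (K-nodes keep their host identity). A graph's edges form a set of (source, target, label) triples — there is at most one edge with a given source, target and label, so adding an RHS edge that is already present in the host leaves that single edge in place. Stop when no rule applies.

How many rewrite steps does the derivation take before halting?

start.  V:6 E:7  edges: 0-p->3 0-q->4 1-p->0 1-r->1 3-q->1 3-p->3 5-q->1
1. fire R2 via {0↦4, 1↦3, 2↦1}  →  V:6 E:6  edges: 0-p->3 0-q->4 1-p->0 1-r->1 3-p->3 5-q->1
2. fire R2 via {0↦4, 1↦5, 2↦1}  →  V:6 E:5  edges: 0-p->3 0-q->4 1-p->0 1-r->1 3-p->3
3. fire R0 via {0↦1, 1↦4, 2↦0, 3↦5}  →  V:4 E:3  edges: 0-r->0 0-p->3 3-p->3
halt: no rule applies after step 3

Answer: 3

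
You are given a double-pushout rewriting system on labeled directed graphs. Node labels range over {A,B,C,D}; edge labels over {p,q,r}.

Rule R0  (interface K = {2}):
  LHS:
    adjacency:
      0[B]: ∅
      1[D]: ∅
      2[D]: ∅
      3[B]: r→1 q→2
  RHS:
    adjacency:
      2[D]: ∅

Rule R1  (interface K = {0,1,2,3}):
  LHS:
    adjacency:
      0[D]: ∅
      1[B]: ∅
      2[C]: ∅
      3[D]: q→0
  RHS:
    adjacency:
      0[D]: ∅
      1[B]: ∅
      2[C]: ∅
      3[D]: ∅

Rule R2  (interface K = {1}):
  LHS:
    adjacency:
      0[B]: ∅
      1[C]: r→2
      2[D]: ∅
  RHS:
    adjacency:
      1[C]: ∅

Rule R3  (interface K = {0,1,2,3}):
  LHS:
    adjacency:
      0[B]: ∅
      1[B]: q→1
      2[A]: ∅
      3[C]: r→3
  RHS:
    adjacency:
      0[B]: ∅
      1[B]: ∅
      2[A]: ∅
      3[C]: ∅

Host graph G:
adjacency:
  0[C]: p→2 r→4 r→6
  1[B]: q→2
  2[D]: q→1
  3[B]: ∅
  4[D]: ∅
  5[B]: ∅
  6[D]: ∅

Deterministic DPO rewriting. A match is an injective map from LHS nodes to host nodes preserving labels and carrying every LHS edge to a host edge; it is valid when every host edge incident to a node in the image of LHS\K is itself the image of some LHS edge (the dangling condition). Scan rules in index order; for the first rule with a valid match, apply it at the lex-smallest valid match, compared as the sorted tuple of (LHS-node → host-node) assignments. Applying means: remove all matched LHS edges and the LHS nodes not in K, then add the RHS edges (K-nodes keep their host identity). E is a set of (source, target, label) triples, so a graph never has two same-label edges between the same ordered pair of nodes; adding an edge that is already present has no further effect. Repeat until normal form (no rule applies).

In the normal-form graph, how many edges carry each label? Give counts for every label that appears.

start.  V:7 E:5  edges: 0-p->2 0-r->4 0-r->6 1-q->2 2-q->1
1. fire R2 via {0↦3, 1↦0, 2↦4}  →  V:5 E:4  edges: 0-p->2 0-r->6 1-q->2 2-q->1
2. fire R2 via {0↦5, 1↦0, 2↦6}  →  V:3 E:3  edges: 0-p->2 1-q->2 2-q->1
normal form: no rule applies after step 2
NF edges: [(0, 2, 'p'), (1, 2, 'q'), (2, 1, 'q')]

Answer: p:1 q:2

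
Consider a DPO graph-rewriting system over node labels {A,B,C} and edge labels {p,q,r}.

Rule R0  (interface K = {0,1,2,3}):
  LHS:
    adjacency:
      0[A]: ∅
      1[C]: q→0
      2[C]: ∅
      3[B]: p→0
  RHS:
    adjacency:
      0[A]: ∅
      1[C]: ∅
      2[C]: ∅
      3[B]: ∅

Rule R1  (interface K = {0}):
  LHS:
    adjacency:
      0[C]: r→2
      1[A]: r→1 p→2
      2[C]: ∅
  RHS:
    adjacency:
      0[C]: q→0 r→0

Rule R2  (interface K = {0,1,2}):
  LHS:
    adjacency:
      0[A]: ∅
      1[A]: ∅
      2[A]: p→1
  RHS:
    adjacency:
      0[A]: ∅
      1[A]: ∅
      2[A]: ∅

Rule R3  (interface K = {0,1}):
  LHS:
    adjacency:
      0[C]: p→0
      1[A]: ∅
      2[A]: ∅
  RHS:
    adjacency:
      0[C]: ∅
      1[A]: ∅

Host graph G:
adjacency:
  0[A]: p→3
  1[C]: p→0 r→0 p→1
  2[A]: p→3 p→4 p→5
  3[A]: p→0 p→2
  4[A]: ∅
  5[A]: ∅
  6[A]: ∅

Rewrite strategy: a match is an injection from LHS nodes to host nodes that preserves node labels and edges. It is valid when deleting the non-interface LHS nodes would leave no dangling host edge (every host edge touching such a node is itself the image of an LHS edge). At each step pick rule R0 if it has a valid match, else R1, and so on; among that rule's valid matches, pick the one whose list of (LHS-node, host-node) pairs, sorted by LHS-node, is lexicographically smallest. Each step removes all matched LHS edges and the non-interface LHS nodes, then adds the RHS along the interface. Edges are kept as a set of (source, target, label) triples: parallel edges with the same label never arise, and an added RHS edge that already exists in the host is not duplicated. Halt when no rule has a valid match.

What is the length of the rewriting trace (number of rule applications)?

initial: |V|=7 |E|=9  E = 0-p->3 1-p->0 1-r->0 1-p->1 2-p->3 2-p->4 2-p->5 3-p->0 3-p->2
step 1: apply R2 at {0↦0, 1↦2, 2↦3}  → |V|=7 |E|=8  E = 0-p->3 1-p->0 1-r->0 1-p->1 2-p->3 2-p->4 2-p->5 3-p->0
step 2: apply R2 at {0↦0, 1↦3, 2↦2}  → |V|=7 |E|=7  E = 0-p->3 1-p->0 1-r->0 1-p->1 2-p->4 2-p->5 3-p->0
step 3: apply R2 at {0↦0, 1↦4, 2↦2}  → |V|=7 |E|=6  E = 0-p->3 1-p->0 1-r->0 1-p->1 2-p->5 3-p->0
step 4: apply R2 at {0↦0, 1↦5, 2↦2}  → |V|=7 |E|=5  E = 0-p->3 1-p->0 1-r->0 1-p->1 3-p->0
step 5: apply R2 at {0↦2, 1↦0, 2↦3}  → |V|=7 |E|=4  E = 0-p->3 1-p->0 1-r->0 1-p->1
step 6: apply R2 at {0↦2, 1↦3, 2↦0}  → |V|=7 |E|=3  E = 1-p->0 1-r->0 1-p->1
step 7: apply R3 at {0↦1, 1↦0, 2↦2}  → |V|=6 |E|=2  E = 1-p->0 1-r->0
final graph: no rule applies after step 7

Answer: 7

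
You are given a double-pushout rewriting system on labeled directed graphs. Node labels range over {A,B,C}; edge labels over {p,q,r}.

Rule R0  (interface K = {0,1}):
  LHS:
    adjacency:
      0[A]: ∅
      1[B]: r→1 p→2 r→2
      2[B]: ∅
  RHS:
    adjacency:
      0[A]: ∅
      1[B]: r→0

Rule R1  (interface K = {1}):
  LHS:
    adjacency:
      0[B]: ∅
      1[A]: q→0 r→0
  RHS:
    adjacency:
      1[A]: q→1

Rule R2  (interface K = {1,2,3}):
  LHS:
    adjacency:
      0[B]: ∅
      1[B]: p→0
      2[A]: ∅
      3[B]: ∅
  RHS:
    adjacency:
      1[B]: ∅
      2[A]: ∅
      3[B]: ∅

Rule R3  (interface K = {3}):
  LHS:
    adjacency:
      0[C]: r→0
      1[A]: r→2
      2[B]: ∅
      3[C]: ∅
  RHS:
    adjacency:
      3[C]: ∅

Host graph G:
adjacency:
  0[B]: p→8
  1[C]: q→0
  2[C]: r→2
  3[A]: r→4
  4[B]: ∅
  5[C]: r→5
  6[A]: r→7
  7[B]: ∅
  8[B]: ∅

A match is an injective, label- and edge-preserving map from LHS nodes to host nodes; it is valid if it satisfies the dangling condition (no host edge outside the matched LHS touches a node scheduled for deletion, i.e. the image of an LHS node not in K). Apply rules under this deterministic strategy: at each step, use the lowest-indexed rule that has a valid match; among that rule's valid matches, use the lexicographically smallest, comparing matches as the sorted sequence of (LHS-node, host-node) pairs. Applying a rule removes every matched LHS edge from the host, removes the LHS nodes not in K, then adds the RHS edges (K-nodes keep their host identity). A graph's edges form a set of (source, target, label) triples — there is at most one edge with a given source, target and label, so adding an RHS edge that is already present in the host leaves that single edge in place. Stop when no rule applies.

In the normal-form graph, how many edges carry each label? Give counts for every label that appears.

start.  V:9 E:6  edges: 0-p->8 1-q->0 2-r->2 3-r->4 5-r->5 6-r->7
1. fire R2 via {0↦8, 1↦0, 2↦3, 3↦4}  →  V:8 E:5  edges: 1-q->0 2-r->2 3-r->4 5-r->5 6-r->7
2. fire R3 via {0↦2, 1↦3, 2↦4, 3↦1}  →  V:5 E:3  edges: 1-q->0 5-r->5 6-r->7
3. fire R3 via {0↦5, 1↦6, 2↦7, 3↦1}  →  V:2 E:1  edges: 1-q->0
halt: no rule applies after step 3
NF edges: [(1, 0, 'q')]

Answer: q:1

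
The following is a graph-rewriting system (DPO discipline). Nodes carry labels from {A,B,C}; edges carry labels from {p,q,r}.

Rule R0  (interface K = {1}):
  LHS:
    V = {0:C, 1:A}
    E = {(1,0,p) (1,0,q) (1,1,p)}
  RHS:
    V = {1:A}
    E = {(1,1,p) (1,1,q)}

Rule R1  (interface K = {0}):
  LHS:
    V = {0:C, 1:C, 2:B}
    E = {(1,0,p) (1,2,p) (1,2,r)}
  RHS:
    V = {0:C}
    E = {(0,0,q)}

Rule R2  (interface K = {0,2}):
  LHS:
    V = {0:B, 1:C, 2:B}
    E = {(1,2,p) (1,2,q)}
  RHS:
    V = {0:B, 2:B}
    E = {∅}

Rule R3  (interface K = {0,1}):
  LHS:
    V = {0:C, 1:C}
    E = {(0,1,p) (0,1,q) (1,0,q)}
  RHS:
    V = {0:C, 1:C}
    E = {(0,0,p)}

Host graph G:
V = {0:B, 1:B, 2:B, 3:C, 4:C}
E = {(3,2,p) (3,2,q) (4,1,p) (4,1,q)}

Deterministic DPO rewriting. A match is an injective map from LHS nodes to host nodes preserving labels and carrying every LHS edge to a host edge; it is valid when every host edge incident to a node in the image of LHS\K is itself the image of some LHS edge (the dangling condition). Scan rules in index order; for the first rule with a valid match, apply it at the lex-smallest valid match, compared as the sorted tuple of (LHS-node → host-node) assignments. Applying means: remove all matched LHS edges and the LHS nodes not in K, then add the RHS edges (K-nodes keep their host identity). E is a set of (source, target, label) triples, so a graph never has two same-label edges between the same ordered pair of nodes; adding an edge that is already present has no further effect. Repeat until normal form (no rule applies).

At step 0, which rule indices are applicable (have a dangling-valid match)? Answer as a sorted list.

R0: no valid match — LHS pattern not found
R1: no valid match — LHS pattern not found
R2: 4 valid matches — {0↦0, 1↦3, 2↦2}, {0↦0, 1↦4, 2↦1}, {0↦1, 1↦3, 2↦2} (+1 more)
R3: no valid match — LHS pattern not found

Answer: [R2]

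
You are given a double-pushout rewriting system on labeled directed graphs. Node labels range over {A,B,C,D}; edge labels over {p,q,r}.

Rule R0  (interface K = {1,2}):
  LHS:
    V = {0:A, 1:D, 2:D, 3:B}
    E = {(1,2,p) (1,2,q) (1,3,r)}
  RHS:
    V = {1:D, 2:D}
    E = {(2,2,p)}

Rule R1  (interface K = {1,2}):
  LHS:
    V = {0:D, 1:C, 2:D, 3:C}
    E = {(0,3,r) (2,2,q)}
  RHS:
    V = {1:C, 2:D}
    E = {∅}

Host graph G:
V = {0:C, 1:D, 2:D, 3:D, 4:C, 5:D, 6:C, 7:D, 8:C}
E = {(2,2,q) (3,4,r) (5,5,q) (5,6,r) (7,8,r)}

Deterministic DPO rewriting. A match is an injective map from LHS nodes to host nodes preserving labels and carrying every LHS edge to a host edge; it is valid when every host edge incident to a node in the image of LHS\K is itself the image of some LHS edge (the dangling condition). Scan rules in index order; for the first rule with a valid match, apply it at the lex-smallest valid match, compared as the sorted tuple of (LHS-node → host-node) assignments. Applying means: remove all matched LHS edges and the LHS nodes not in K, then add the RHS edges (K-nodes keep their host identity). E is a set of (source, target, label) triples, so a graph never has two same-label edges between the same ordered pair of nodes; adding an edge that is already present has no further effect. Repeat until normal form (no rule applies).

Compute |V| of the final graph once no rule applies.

Answer: 5

Steps:
[0] host  ⇒  9 nodes, 5 edges  {2-q->2 3-r->4 5-q->5 5-r->6 7-r->8}
[1] R1 @ {0↦3, 1↦0, 2↦2, 3↦4}  ⇒  7 nodes, 3 edges  {5-q->5 5-r->6 7-r->8}
[2] R1 @ {0↦7, 1↦0, 2↦5, 3↦8}  ⇒  5 nodes, 1 edges  {5-r->6}
final graph: no rule applies after step 2
NF nodes: {0:C, 1:D, 2:D, 5:D, 6:C}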